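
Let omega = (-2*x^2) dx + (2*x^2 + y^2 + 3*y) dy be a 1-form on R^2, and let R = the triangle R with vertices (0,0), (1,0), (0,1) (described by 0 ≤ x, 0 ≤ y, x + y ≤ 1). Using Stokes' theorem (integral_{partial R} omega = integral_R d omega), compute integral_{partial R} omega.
integral_(partial R) omega = 2/3

Stokes: integral_partial_R omega = integral_R d omega with d omega = (∂Q/∂x - ∂P/∂y) dx ∧ dy.
  ∂Q/∂x = 4*x
  ∂P/∂y = 0
  integrand = ∂Q/∂x - ∂P/∂y = 4*x.
Integrating over R: integral_0^1 integral_0^{1-x} (4*x) dy dx = 2/3.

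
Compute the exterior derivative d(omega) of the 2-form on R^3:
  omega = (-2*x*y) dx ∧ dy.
d(omega) = 0

For a 2-form omega = sum_{i<j} g_{ij} dx_i ∧ dx_j, the exterior derivative is
  d(omega) = sum_{i<j} d(g_{ij}) ∧ dx_i ∧ dx_j = sum_{i<j, k} (∂g_{ij}/∂x_k) dx_k ∧ dx_i ∧ dx_j.
Expand each term, using dx_k ∧ dx_i ∧ dx_j = sgn(permutation) dx_{(a)} ∧ dx_{(b)} ∧ dx_{(c)} with (a < b < c) sorted:

Collecting like 3-forms: d(omega) = 0.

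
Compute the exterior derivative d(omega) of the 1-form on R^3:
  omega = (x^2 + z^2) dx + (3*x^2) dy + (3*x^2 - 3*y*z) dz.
d(omega) = (6*x) dx ∧ dy + (6*x - 2*z) dx ∧ dz + (-3*z) dy ∧ dz

For a 1-form omega = sum_i f_i dx_i, the exterior derivative is
  d(omega) = sum_{i < j} (∂f_j/∂x_i - ∂f_i/∂x_j) dx_i ∧ dx_j.
  coefficient of dx ∧ dy: ∂f_2/∂x - ∂f_1/∂y = ∂(3*x^2)/∂x - ∂(x^2 + z^2)/∂y = 6*x
  coefficient of dx ∧ dz: ∂f_3/∂x - ∂f_1/∂z = ∂(3*x^2 - 3*y*z)/∂x - ∂(x^2 + z^2)/∂z = 6*x - 2*z
  coefficient of dy ∧ dz: ∂f_3/∂y - ∂f_2/∂z = ∂(3*x^2 - 3*y*z)/∂y - ∂(3*x^2)/∂z = -3*z
Assembling: d(omega) = (6*x) dx ∧ dy + (6*x - 2*z) dx ∧ dz + (-3*z) dy ∧ dz.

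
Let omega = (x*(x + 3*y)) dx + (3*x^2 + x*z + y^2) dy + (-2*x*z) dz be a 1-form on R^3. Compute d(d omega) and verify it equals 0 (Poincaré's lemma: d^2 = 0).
d(d omega) = 0

Step 1: d omega = sum_{i<j} (∂f_j/∂x_i - ∂f_i/∂x_j) dx_i ∧ dx_j:
  coeff of dx ∧ dy: 3*x + z
  coeff of dx ∧ dz: -2*z
  coeff of dy ∧ dz: -x
Step 2: Apply d again to each 2-form coefficient. The only possible 3-form in R^3 is dx ∧ dy ∧ dz, with coefficient
  ∂(coeff of dy∧dz)/∂x - ∂(coeff of dx∧dz)/∂y + ∂(coeff of dx∧dy)/∂z
  = ∂/∂x (-x) - ∂/∂y (-2*z) + ∂/∂z (3*x + z).
Each of these terms simplifies to sums of mixed partials that cancel in pairs. The result is 0 (by equality of mixed partials for smooth functions — Schwarz / Clairaut).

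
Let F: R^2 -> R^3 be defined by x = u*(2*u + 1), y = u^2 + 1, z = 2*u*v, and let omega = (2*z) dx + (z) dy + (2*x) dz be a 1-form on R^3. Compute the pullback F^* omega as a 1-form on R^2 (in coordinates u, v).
F^* omega = (4*u*v*(7*u + 2)) du + (u^2*(8*u + 4)) dv

Using F^*(f dg) = (f ∘ F) d(g ∘ F), substitute each coordinate x_i by F_i(u, v) in f_i, and replace dx_i by d F_i = (∂F_i/∂u) du + (∂F_i/∂v) dv.
  For the x component: f_1(F) = 4*u*v; d F_1 = (4*u + 1) du + (0) dv
  For the y component: f_2(F) = 2*u*v; d F_2 = (2*u) du + (0) dv
  For the z component: f_3(F) = 2*u*(2*u + 1); d F_3 = (2*v) du + (2*u) dv
Combining and collecting du, dv coefficients:
  coeff of du: 4*u*v*(7*u + 2)
  coeff of dv: u^2*(8*u + 4)
F^* omega = (4*u*v*(7*u + 2)) du + (u^2*(8*u + 4)) dv.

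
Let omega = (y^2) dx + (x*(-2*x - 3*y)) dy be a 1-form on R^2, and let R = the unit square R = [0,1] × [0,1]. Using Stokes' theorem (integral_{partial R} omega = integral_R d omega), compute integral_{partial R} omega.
integral_(partial R) omega = -9/2

Stokes: integral_partial_R omega = integral_R d omega with d omega = (∂Q/∂x - ∂P/∂y) dx ∧ dy.
  ∂Q/∂x = -4*x - 3*y
  ∂P/∂y = 2*y
  integrand = ∂Q/∂x - ∂P/∂y = -4*x - 5*y.
Integrating over R: integral_0^1 integral_0^1 (-4*x - 5*y) dx dy = -9/2.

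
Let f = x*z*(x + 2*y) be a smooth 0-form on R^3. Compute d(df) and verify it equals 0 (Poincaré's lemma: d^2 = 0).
d(df) = 0

Step 1: df = sum_i (∂f/∂x_i) dx_i = (2*z*(x + y)) dx + (2*x*z) dy + (x*(x + 2*y)) dz.
Step 2: Apply d again. Using the 1-form formula, the coefficient of dx ∧ dy in d(df) is ∂^2 f/∂x ∂y - ∂^2 f/∂y ∂x = (2*z) - (2*z) = 0 (equality of mixed partials for smooth f).
Similarly for dx ∧ dz and dy ∧ dz — all coefficients vanish. So d(df) = 0.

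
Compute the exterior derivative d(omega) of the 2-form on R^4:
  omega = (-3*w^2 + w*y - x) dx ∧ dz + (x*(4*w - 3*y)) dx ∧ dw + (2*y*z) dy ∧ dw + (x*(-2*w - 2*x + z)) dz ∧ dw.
d(omega) = (-w) dx ∧ dy ∧ dz + (-8*w - 4*x + y + z) dx ∧ dz ∧ dw + (3*x) dx ∧ dy ∧ dw + (-2*y) dy ∧ dz ∧ dw

For a 2-form omega = sum_{i<j} g_{ij} dx_i ∧ dx_j, the exterior derivative is
  d(omega) = sum_{i<j} d(g_{ij}) ∧ dx_i ∧ dx_j = sum_{i<j, k} (∂g_{ij}/∂x_k) dx_k ∧ dx_i ∧ dx_j.
Expand each term, using dx_k ∧ dx_i ∧ dx_j = sgn(permutation) dx_{(a)} ∧ dx_{(b)} ∧ dx_{(c)} with (a < b < c) sorted:
  d(-3*w^2 + w*y - x) includes (∂/∂y)(-3*w^2 + w*y - x) dy = (w) dy, which multiplied by dx ∧ dz gives (-w) dx ∧ dy ∧ dz
  d(-3*w^2 + w*y - x) includes (∂/∂w)(-3*w^2 + w*y - x) dw = (-6*w + y) dw, which multiplied by dx ∧ dz gives (-6*w + y) dx ∧ dz ∧ dw
  d(x*(4*w - 3*y)) includes (∂/∂y)(x*(4*w - 3*y)) dy = (-3*x) dy, which multiplied by dx ∧ dw gives (3*x) dx ∧ dy ∧ dw
  d(2*y*z) includes (∂/∂z)(2*y*z) dz = (2*y) dz, which multiplied by dy ∧ dw gives (-2*y) dy ∧ dz ∧ dw
  d(x*(-2*w - 2*x + z)) includes (∂/∂x)(x*(-2*w - 2*x + z)) dx = (-2*w - 4*x + z) dx, which multiplied by dz ∧ dw gives (-2*w - 4*x + z) dx ∧ dz ∧ dw
Collecting like 3-forms: d(omega) = (-w) dx ∧ dy ∧ dz + (-8*w - 4*x + y + z) dx ∧ dz ∧ dw + (3*x) dx ∧ dy ∧ dw + (-2*y) dy ∧ dz ∧ dw.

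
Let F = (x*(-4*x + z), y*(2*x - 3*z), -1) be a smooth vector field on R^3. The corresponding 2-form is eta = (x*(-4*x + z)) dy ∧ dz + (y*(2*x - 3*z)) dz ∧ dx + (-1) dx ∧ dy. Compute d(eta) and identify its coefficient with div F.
d(eta) = (-6*x - 2*z) dx ∧ dy ∧ dz; div F = -6*x - 2*z

For a 2-form in R^3 of the form above, applying d gives a 3-form with coefficient ∂P/∂x + ∂Q/∂y + ∂R/∂z:
  ∂P/∂x = -8*x + z
  ∂Q/∂y = 2*x - 3*z
  ∂R/∂z = 0
Sum = -6*x - 2*z, which is exactly div F.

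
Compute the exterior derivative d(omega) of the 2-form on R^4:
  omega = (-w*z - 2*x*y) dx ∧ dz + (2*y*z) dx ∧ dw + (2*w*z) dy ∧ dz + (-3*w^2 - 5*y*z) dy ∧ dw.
d(omega) = (2*x) dx ∧ dy ∧ dz + (-2*y - z) dx ∧ dz ∧ dw + (-2*z) dx ∧ dy ∧ dw + (5*y + 2*z) dy ∧ dz ∧ dw

For a 2-form omega = sum_{i<j} g_{ij} dx_i ∧ dx_j, the exterior derivative is
  d(omega) = sum_{i<j} d(g_{ij}) ∧ dx_i ∧ dx_j = sum_{i<j, k} (∂g_{ij}/∂x_k) dx_k ∧ dx_i ∧ dx_j.
Expand each term, using dx_k ∧ dx_i ∧ dx_j = sgn(permutation) dx_{(a)} ∧ dx_{(b)} ∧ dx_{(c)} with (a < b < c) sorted:
  d(-w*z - 2*x*y) includes (∂/∂y)(-w*z - 2*x*y) dy = (-2*x) dy, which multiplied by dx ∧ dz gives (2*x) dx ∧ dy ∧ dz
  d(-w*z - 2*x*y) includes (∂/∂w)(-w*z - 2*x*y) dw = (-z) dw, which multiplied by dx ∧ dz gives (-z) dx ∧ dz ∧ dw
  d(2*y*z) includes (∂/∂y)(2*y*z) dy = (2*z) dy, which multiplied by dx ∧ dw gives (-2*z) dx ∧ dy ∧ dw
  d(2*y*z) includes (∂/∂z)(2*y*z) dz = (2*y) dz, which multiplied by dx ∧ dw gives (-2*y) dx ∧ dz ∧ dw
  d(2*w*z) includes (∂/∂w)(2*w*z) dw = (2*z) dw, which multiplied by dy ∧ dz gives (2*z) dy ∧ dz ∧ dw
  d(-3*w^2 - 5*y*z) includes (∂/∂z)(-3*w^2 - 5*y*z) dz = (-5*y) dz, which multiplied by dy ∧ dw gives (5*y) dy ∧ dz ∧ dw
Collecting like 3-forms: d(omega) = (2*x) dx ∧ dy ∧ dz + (-2*y - z) dx ∧ dz ∧ dw + (-2*z) dx ∧ dy ∧ dw + (5*y + 2*z) dy ∧ dz ∧ dw.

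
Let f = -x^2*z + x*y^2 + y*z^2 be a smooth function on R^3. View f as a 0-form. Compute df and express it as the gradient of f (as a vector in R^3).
df = (-2*x*z + y^2) dx + (2*x*y + z^2) dy + (-x^2 + 2*y*z) dz; grad f = (-2*x*z + y^2, 2*x*y + z^2, -x^2 + 2*y*z)

For a 0-form f, d f = (∂f/∂x) dx + (∂f/∂y) dy + (∂f/∂z) dz. The components of the vector representation are exactly the entries of grad f in Cartesian coordinates:
  ∂f/∂x = -2*x*z + y^2
  ∂f/∂y = 2*x*y + z^2
  ∂f/∂z = -x^2 + 2*y*z.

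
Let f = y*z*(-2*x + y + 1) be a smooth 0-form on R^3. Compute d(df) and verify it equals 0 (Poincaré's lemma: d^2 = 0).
d(df) = 0

Step 1: df = sum_i (∂f/∂x_i) dx_i = (-2*y*z) dx + (z*(-2*x + 2*y + 1)) dy + (y*(-2*x + y + 1)) dz.
Step 2: Apply d again. Using the 1-form formula, the coefficient of dx ∧ dy in d(df) is ∂^2 f/∂x ∂y - ∂^2 f/∂y ∂x = (-2*z) - (-2*z) = 0 (equality of mixed partials for smooth f).
Similarly for dx ∧ dz and dy ∧ dz — all coefficients vanish. So d(df) = 0.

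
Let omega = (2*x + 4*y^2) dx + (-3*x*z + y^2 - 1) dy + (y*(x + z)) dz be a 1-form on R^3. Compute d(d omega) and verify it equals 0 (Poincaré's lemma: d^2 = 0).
d(d omega) = 0

Step 1: d omega = sum_{i<j} (∂f_j/∂x_i - ∂f_i/∂x_j) dx_i ∧ dx_j:
  coeff of dx ∧ dy: -8*y - 3*z
  coeff of dx ∧ dz: y
  coeff of dy ∧ dz: 4*x + z
Step 2: Apply d again to each 2-form coefficient. The only possible 3-form in R^3 is dx ∧ dy ∧ dz, with coefficient
  ∂(coeff of dy∧dz)/∂x - ∂(coeff of dx∧dz)/∂y + ∂(coeff of dx∧dy)/∂z
  = ∂/∂x (4*x + z) - ∂/∂y (y) + ∂/∂z (-8*y - 3*z).
Each of these terms simplifies to sums of mixed partials that cancel in pairs. The result is 0 (by equality of mixed partials for smooth functions — Schwarz / Clairaut).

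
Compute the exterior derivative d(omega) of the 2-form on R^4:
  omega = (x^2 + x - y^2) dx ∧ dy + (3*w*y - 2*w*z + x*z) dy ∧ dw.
d(omega) = (z) dx ∧ dy ∧ dw + (2*w - x) dy ∧ dz ∧ dw

For a 2-form omega = sum_{i<j} g_{ij} dx_i ∧ dx_j, the exterior derivative is
  d(omega) = sum_{i<j} d(g_{ij}) ∧ dx_i ∧ dx_j = sum_{i<j, k} (∂g_{ij}/∂x_k) dx_k ∧ dx_i ∧ dx_j.
Expand each term, using dx_k ∧ dx_i ∧ dx_j = sgn(permutation) dx_{(a)} ∧ dx_{(b)} ∧ dx_{(c)} with (a < b < c) sorted:
  d(3*w*y - 2*w*z + x*z) includes (∂/∂x)(3*w*y - 2*w*z + x*z) dx = (z) dx, which multiplied by dy ∧ dw gives (z) dx ∧ dy ∧ dw
  d(3*w*y - 2*w*z + x*z) includes (∂/∂z)(3*w*y - 2*w*z + x*z) dz = (-2*w + x) dz, which multiplied by dy ∧ dw gives (2*w - x) dy ∧ dz ∧ dw
Collecting like 3-forms: d(omega) = (z) dx ∧ dy ∧ dw + (2*w - x) dy ∧ dz ∧ dw.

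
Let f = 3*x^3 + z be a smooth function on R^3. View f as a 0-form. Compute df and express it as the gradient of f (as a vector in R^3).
df = (9*x^2) dx + (0) dy + (1) dz; grad f = (9*x^2, 0, 1)

For a 0-form f, d f = (∂f/∂x) dx + (∂f/∂y) dy + (∂f/∂z) dz. The components of the vector representation are exactly the entries of grad f in Cartesian coordinates:
  ∂f/∂x = 9*x^2
  ∂f/∂y = 0
  ∂f/∂z = 1.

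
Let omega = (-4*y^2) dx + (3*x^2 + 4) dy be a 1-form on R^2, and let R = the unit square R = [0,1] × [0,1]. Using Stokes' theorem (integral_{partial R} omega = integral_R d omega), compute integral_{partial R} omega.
integral_(partial R) omega = 7

Stokes: integral_partial_R omega = integral_R d omega with d omega = (∂Q/∂x - ∂P/∂y) dx ∧ dy.
  ∂Q/∂x = 6*x
  ∂P/∂y = -8*y
  integrand = ∂Q/∂x - ∂P/∂y = 6*x + 8*y.
Integrating over R: integral_0^1 integral_0^1 (6*x + 8*y) dx dy = 7.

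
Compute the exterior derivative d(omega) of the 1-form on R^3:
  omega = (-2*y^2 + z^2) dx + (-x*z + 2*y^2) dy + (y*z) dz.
d(omega) = (4*y - z) dx ∧ dy + (-2*z) dx ∧ dz + (x + z) dy ∧ dz

For a 1-form omega = sum_i f_i dx_i, the exterior derivative is
  d(omega) = sum_{i < j} (∂f_j/∂x_i - ∂f_i/∂x_j) dx_i ∧ dx_j.
  coefficient of dx ∧ dy: ∂f_2/∂x - ∂f_1/∂y = ∂(-x*z + 2*y^2)/∂x - ∂(-2*y^2 + z^2)/∂y = 4*y - z
  coefficient of dx ∧ dz: ∂f_3/∂x - ∂f_1/∂z = ∂(y*z)/∂x - ∂(-2*y^2 + z^2)/∂z = -2*z
  coefficient of dy ∧ dz: ∂f_3/∂y - ∂f_2/∂z = ∂(y*z)/∂y - ∂(-x*z + 2*y^2)/∂z = x + z
Assembling: d(omega) = (4*y - z) dx ∧ dy + (-2*z) dx ∧ dz + (x + z) dy ∧ dz.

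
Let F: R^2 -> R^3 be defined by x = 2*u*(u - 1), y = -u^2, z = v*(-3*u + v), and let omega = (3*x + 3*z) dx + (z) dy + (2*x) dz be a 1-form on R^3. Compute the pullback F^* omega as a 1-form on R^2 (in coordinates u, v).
F^* omega = (24*u^3 - 42*u^2*v - 36*u^2 + 10*u*v^2 + 30*u*v + 12*u - 6*v^2) du + (4*u*(-3*u^2 + 2*u*v + 3*u - 2*v)) dv

Using F^*(f dg) = (f ∘ F) d(g ∘ F), substitute each coordinate x_i by F_i(u, v) in f_i, and replace dx_i by d F_i = (∂F_i/∂u) du + (∂F_i/∂v) dv.
  For the x component: f_1(F) = 6*u^2 - 9*u*v - 6*u + 3*v^2; d F_1 = (4*u - 2) du + (0) dv
  For the y component: f_2(F) = v*(-3*u + v); d F_2 = (-2*u) du + (0) dv
  For the z component: f_3(F) = 4*u*(u - 1); d F_3 = (-3*v) du + (-3*u + 2*v) dv
Combining and collecting du, dv coefficients:
  coeff of du: 24*u^3 - 42*u^2*v - 36*u^2 + 10*u*v^2 + 30*u*v + 12*u - 6*v^2
  coeff of dv: 4*u*(-3*u^2 + 2*u*v + 3*u - 2*v)
F^* omega = (24*u^3 - 42*u^2*v - 36*u^2 + 10*u*v^2 + 30*u*v + 12*u - 6*v^2) du + (4*u*(-3*u^2 + 2*u*v + 3*u - 2*v)) dv.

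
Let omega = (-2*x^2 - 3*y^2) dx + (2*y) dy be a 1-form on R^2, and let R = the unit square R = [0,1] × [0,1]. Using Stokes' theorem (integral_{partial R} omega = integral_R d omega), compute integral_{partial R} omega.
integral_(partial R) omega = 3

Stokes: integral_partial_R omega = integral_R d omega with d omega = (∂Q/∂x - ∂P/∂y) dx ∧ dy.
  ∂Q/∂x = 0
  ∂P/∂y = -6*y
  integrand = ∂Q/∂x - ∂P/∂y = 6*y.
Integrating over R: integral_0^1 integral_0^1 (6*y) dx dy = 3.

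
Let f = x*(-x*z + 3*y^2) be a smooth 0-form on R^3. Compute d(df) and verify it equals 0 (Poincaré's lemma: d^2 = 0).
d(df) = 0

Step 1: df = sum_i (∂f/∂x_i) dx_i = (-2*x*z + 3*y^2) dx + (6*x*y) dy + (-x^2) dz.
Step 2: Apply d again. Using the 1-form formula, the coefficient of dx ∧ dy in d(df) is ∂^2 f/∂x ∂y - ∂^2 f/∂y ∂x = (6*y) - (6*y) = 0 (equality of mixed partials for smooth f).
Similarly for dx ∧ dz and dy ∧ dz — all coefficients vanish. So d(df) = 0.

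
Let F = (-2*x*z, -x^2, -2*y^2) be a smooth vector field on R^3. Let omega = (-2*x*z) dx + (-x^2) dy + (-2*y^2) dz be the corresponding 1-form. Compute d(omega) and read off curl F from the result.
d(omega) = (-4*y) dy ∧ dz + (-2*x) dz ∧ dx + (-2*x) dx ∧ dy; curl F = (-4*y, -2*x, -2*x)

d omega = sum_{i<j} (∂f_j/∂x_i - ∂f_i/∂x_j) dx_i ∧ dx_j. Under the identification (dy ∧ dz, dz ∧ dx, dx ∧ dy) ↔ (e_x, e_y, e_z), the coefficients are exactly the components of curl F. Compute:
  ∂R/∂y - ∂Q/∂z = (-4*y) - (0) = -4*y
  ∂P/∂z - ∂R/∂x = (-2*x) - (0) = -2*x
  ∂Q/∂x - ∂P/∂y = (-2*x) - (0) = -2*x.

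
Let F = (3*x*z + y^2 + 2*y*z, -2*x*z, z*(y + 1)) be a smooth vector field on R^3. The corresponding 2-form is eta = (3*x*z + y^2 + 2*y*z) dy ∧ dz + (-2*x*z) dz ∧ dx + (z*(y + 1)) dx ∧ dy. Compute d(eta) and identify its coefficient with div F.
d(eta) = (y + 3*z + 1) dx ∧ dy ∧ dz; div F = y + 3*z + 1

For a 2-form in R^3 of the form above, applying d gives a 3-form with coefficient ∂P/∂x + ∂Q/∂y + ∂R/∂z:
  ∂P/∂x = 3*z
  ∂Q/∂y = 0
  ∂R/∂z = y + 1
Sum = y + 3*z + 1, which is exactly div F.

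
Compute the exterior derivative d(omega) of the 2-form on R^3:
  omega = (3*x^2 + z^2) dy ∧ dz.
d(omega) = (6*x) dx ∧ dy ∧ dz

For a 2-form omega = sum_{i<j} g_{ij} dx_i ∧ dx_j, the exterior derivative is
  d(omega) = sum_{i<j} d(g_{ij}) ∧ dx_i ∧ dx_j = sum_{i<j, k} (∂g_{ij}/∂x_k) dx_k ∧ dx_i ∧ dx_j.
Expand each term, using dx_k ∧ dx_i ∧ dx_j = sgn(permutation) dx_{(a)} ∧ dx_{(b)} ∧ dx_{(c)} with (a < b < c) sorted:
  d(3*x^2 + z^2) includes (∂/∂x)(3*x^2 + z^2) dx = (6*x) dx, which multiplied by dy ∧ dz gives (6*x) dx ∧ dy ∧ dz
Collecting like 3-forms: d(omega) = (6*x) dx ∧ dy ∧ dz.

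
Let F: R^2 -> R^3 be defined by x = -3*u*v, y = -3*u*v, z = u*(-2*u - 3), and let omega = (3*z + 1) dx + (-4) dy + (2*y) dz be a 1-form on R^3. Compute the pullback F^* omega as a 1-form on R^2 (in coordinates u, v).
F^* omega = (3*v*(14*u^2 + 15*u + 3)) du + (9*u*(2*u^2 + 3*u + 1)) dv

Using F^*(f dg) = (f ∘ F) d(g ∘ F), substitute each coordinate x_i by F_i(u, v) in f_i, and replace dx_i by d F_i = (∂F_i/∂u) du + (∂F_i/∂v) dv.
  For the x component: f_1(F) = -6*u^2 - 9*u + 1; d F_1 = (-3*v) du + (-3*u) dv
  For the y component: f_2(F) = -4; d F_2 = (-3*v) du + (-3*u) dv
  For the z component: f_3(F) = -6*u*v; d F_3 = (-4*u - 3) du + (0) dv
Combining and collecting du, dv coefficients:
  coeff of du: 3*v*(14*u^2 + 15*u + 3)
  coeff of dv: 9*u*(2*u^2 + 3*u + 1)
F^* omega = (3*v*(14*u^2 + 15*u + 3)) du + (9*u*(2*u^2 + 3*u + 1)) dv.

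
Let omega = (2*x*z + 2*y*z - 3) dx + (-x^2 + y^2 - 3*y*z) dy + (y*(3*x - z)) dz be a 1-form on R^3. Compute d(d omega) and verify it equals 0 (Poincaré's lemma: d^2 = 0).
d(d omega) = 0

Step 1: d omega = sum_{i<j} (∂f_j/∂x_i - ∂f_i/∂x_j) dx_i ∧ dx_j:
  coeff of dx ∧ dy: -2*x - 2*z
  coeff of dx ∧ dz: -2*x + y
  coeff of dy ∧ dz: 3*x + 3*y - z
Step 2: Apply d again to each 2-form coefficient. The only possible 3-form in R^3 is dx ∧ dy ∧ dz, with coefficient
  ∂(coeff of dy∧dz)/∂x - ∂(coeff of dx∧dz)/∂y + ∂(coeff of dx∧dy)/∂z
  = ∂/∂x (3*x + 3*y - z) - ∂/∂y (-2*x + y) + ∂/∂z (-2*x - 2*z).
Each of these terms simplifies to sums of mixed partials that cancel in pairs. The result is 0 (by equality of mixed partials for smooth functions — Schwarz / Clairaut).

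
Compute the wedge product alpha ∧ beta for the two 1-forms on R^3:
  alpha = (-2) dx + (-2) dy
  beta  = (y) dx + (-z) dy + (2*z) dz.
alpha ∧ beta = (2*y + 2*z) dx ∧ dy + (-4*z) dx ∧ dz + (-4*z) dy ∧ dz

Distribute the wedge, using dx_i ∧ dx_j = -dx_j ∧ dx_i and dx_i ∧ dx_i = 0. For each pair (i, j) with i < j, the coefficient of dx_i ∧ dx_j in alpha ∧ beta is (alpha_i * beta_j - alpha_j * beta_i). Collecting: alpha ∧ beta = (2*y + 2*z) dx ∧ dy + (-4*z) dx ∧ dz + (-4*z) dy ∧ dz.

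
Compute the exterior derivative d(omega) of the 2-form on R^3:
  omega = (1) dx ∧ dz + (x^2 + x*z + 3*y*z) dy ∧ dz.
d(omega) = (2*x + z) dx ∧ dy ∧ dz

For a 2-form omega = sum_{i<j} g_{ij} dx_i ∧ dx_j, the exterior derivative is
  d(omega) = sum_{i<j} d(g_{ij}) ∧ dx_i ∧ dx_j = sum_{i<j, k} (∂g_{ij}/∂x_k) dx_k ∧ dx_i ∧ dx_j.
Expand each term, using dx_k ∧ dx_i ∧ dx_j = sgn(permutation) dx_{(a)} ∧ dx_{(b)} ∧ dx_{(c)} with (a < b < c) sorted:
  d(x^2 + x*z + 3*y*z) includes (∂/∂x)(x^2 + x*z + 3*y*z) dx = (2*x + z) dx, which multiplied by dy ∧ dz gives (2*x + z) dx ∧ dy ∧ dz
Collecting like 3-forms: d(omega) = (2*x + z) dx ∧ dy ∧ dz.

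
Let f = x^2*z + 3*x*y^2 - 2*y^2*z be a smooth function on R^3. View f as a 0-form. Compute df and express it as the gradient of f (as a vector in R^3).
df = (2*x*z + 3*y^2) dx + (2*y*(3*x - 2*z)) dy + (x^2 - 2*y^2) dz; grad f = (2*x*z + 3*y^2, 2*y*(3*x - 2*z), x^2 - 2*y^2)

For a 0-form f, d f = (∂f/∂x) dx + (∂f/∂y) dy + (∂f/∂z) dz. The components of the vector representation are exactly the entries of grad f in Cartesian coordinates:
  ∂f/∂x = 2*x*z + 3*y^2
  ∂f/∂y = 2*y*(3*x - 2*z)
  ∂f/∂z = x^2 - 2*y^2.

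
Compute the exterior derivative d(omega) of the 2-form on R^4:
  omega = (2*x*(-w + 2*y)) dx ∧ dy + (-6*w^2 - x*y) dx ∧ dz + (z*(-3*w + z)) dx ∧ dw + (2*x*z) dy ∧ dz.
d(omega) = (-2*x) dx ∧ dy ∧ dw + (x + 2*z) dx ∧ dy ∧ dz + (-9*w - 2*z) dx ∧ dz ∧ dw

For a 2-form omega = sum_{i<j} g_{ij} dx_i ∧ dx_j, the exterior derivative is
  d(omega) = sum_{i<j} d(g_{ij}) ∧ dx_i ∧ dx_j = sum_{i<j, k} (∂g_{ij}/∂x_k) dx_k ∧ dx_i ∧ dx_j.
Expand each term, using dx_k ∧ dx_i ∧ dx_j = sgn(permutation) dx_{(a)} ∧ dx_{(b)} ∧ dx_{(c)} with (a < b < c) sorted:
  d(2*x*(-w + 2*y)) includes (∂/∂w)(2*x*(-w + 2*y)) dw = (-2*x) dw, which multiplied by dx ∧ dy gives (-2*x) dx ∧ dy ∧ dw
  d(-6*w^2 - x*y) includes (∂/∂y)(-6*w^2 - x*y) dy = (-x) dy, which multiplied by dx ∧ dz gives (x) dx ∧ dy ∧ dz
  d(-6*w^2 - x*y) includes (∂/∂w)(-6*w^2 - x*y) dw = (-12*w) dw, which multiplied by dx ∧ dz gives (-12*w) dx ∧ dz ∧ dw
  d(z*(-3*w + z)) includes (∂/∂z)(z*(-3*w + z)) dz = (-3*w + 2*z) dz, which multiplied by dx ∧ dw gives (3*w - 2*z) dx ∧ dz ∧ dw
  d(2*x*z) includes (∂/∂x)(2*x*z) dx = (2*z) dx, which multiplied by dy ∧ dz gives (2*z) dx ∧ dy ∧ dz
Collecting like 3-forms: d(omega) = (-2*x) dx ∧ dy ∧ dw + (x + 2*z) dx ∧ dy ∧ dz + (-9*w - 2*z) dx ∧ dz ∧ dw.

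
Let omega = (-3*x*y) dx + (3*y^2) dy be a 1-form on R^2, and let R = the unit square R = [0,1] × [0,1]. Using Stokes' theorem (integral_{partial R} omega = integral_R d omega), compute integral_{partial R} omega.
integral_(partial R) omega = 3/2

Stokes: integral_partial_R omega = integral_R d omega with d omega = (∂Q/∂x - ∂P/∂y) dx ∧ dy.
  ∂Q/∂x = 0
  ∂P/∂y = -3*x
  integrand = ∂Q/∂x - ∂P/∂y = 3*x.
Integrating over R: integral_0^1 integral_0^1 (3*x) dx dy = 3/2.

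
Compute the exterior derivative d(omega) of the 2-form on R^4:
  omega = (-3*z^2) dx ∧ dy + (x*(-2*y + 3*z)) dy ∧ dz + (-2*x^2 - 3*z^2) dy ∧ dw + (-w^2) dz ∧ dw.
d(omega) = (-2*y - 3*z) dx ∧ dy ∧ dz + (-4*x) dx ∧ dy ∧ dw + (6*z) dy ∧ dz ∧ dw

For a 2-form omega = sum_{i<j} g_{ij} dx_i ∧ dx_j, the exterior derivative is
  d(omega) = sum_{i<j} d(g_{ij}) ∧ dx_i ∧ dx_j = sum_{i<j, k} (∂g_{ij}/∂x_k) dx_k ∧ dx_i ∧ dx_j.
Expand each term, using dx_k ∧ dx_i ∧ dx_j = sgn(permutation) dx_{(a)} ∧ dx_{(b)} ∧ dx_{(c)} with (a < b < c) sorted:
  d(-3*z^2) includes (∂/∂z)(-3*z^2) dz = (-6*z) dz, which multiplied by dx ∧ dy gives (-6*z) dx ∧ dy ∧ dz
  d(x*(-2*y + 3*z)) includes (∂/∂x)(x*(-2*y + 3*z)) dx = (-2*y + 3*z) dx, which multiplied by dy ∧ dz gives (-2*y + 3*z) dx ∧ dy ∧ dz
  d(-2*x^2 - 3*z^2) includes (∂/∂x)(-2*x^2 - 3*z^2) dx = (-4*x) dx, which multiplied by dy ∧ dw gives (-4*x) dx ∧ dy ∧ dw
  d(-2*x^2 - 3*z^2) includes (∂/∂z)(-2*x^2 - 3*z^2) dz = (-6*z) dz, which multiplied by dy ∧ dw gives (6*z) dy ∧ dz ∧ dw
Collecting like 3-forms: d(omega) = (-2*y - 3*z) dx ∧ dy ∧ dz + (-4*x) dx ∧ dy ∧ dw + (6*z) dy ∧ dz ∧ dw.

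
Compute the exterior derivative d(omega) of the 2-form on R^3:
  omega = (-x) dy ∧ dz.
d(omega) = (-1) dx ∧ dy ∧ dz

For a 2-form omega = sum_{i<j} g_{ij} dx_i ∧ dx_j, the exterior derivative is
  d(omega) = sum_{i<j} d(g_{ij}) ∧ dx_i ∧ dx_j = sum_{i<j, k} (∂g_{ij}/∂x_k) dx_k ∧ dx_i ∧ dx_j.
Expand each term, using dx_k ∧ dx_i ∧ dx_j = sgn(permutation) dx_{(a)} ∧ dx_{(b)} ∧ dx_{(c)} with (a < b < c) sorted:
  d(-x) includes (∂/∂x)(-x) dx = (-1) dx, which multiplied by dy ∧ dz gives (-1) dx ∧ dy ∧ dz
Collecting like 3-forms: d(omega) = (-1) dx ∧ dy ∧ dz.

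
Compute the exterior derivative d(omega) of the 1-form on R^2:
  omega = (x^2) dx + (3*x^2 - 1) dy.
d(omega) = (6*x) dx ∧ dy

For a 1-form omega = sum_i f_i dx_i, the exterior derivative is
  d(omega) = sum_{i < j} (∂f_j/∂x_i - ∂f_i/∂x_j) dx_i ∧ dx_j.
  coefficient of dx ∧ dy: ∂f_2/∂x - ∂f_1/∂y = ∂(3*x^2 - 1)/∂x - ∂(x^2)/∂y = 6*x
Assembling: d(omega) = (6*x) dx ∧ dy.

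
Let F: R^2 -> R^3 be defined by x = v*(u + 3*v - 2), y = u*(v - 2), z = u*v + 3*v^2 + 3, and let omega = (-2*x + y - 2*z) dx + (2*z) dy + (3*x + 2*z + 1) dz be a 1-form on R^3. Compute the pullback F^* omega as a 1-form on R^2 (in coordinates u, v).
F^* omega = (4*u*v^2 - 6*u*v + 9*v^3 - 14*v^2 + 7*v - 12) du + (4*u^2*v - 2*u^2 + 21*u*v^2 - 8*u*v + 11*u + 18*v^3 + 12*v^2 - 2*v + 12) dv

Using F^*(f dg) = (f ∘ F) d(g ∘ F), substitute each coordinate x_i by F_i(u, v) in f_i, and replace dx_i by d F_i = (∂F_i/∂u) du + (∂F_i/∂v) dv.
  For the x component: f_1(F) = -3*u*v - 2*u - 12*v^2 + 4*v - 6; d F_1 = (v) du + (u + 6*v - 2) dv
  For the y component: f_2(F) = 2*u*v + 6*v^2 + 6; d F_2 = (v - 2) du + (u) dv
  For the z component: f_3(F) = 5*u*v + 15*v^2 - 6*v + 7; d F_3 = (v) du + (u + 6*v) dv
Combining and collecting du, dv coefficients:
  coeff of du: 4*u*v^2 - 6*u*v + 9*v^3 - 14*v^2 + 7*v - 12
  coeff of dv: 4*u^2*v - 2*u^2 + 21*u*v^2 - 8*u*v + 11*u + 18*v^3 + 12*v^2 - 2*v + 12
F^* omega = (4*u*v^2 - 6*u*v + 9*v^3 - 14*v^2 + 7*v - 12) du + (4*u^2*v - 2*u^2 + 21*u*v^2 - 8*u*v + 11*u + 18*v^3 + 12*v^2 - 2*v + 12) dv.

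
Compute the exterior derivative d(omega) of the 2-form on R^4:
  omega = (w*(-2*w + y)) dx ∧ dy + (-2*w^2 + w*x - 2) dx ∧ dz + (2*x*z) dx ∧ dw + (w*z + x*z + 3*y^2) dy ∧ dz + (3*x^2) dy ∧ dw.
d(omega) = (-4*w + 6*x + y) dx ∧ dy ∧ dw + (-4*w - x) dx ∧ dz ∧ dw + (z) dx ∧ dy ∧ dz + (z) dy ∧ dz ∧ dw

For a 2-form omega = sum_{i<j} g_{ij} dx_i ∧ dx_j, the exterior derivative is
  d(omega) = sum_{i<j} d(g_{ij}) ∧ dx_i ∧ dx_j = sum_{i<j, k} (∂g_{ij}/∂x_k) dx_k ∧ dx_i ∧ dx_j.
Expand each term, using dx_k ∧ dx_i ∧ dx_j = sgn(permutation) dx_{(a)} ∧ dx_{(b)} ∧ dx_{(c)} with (a < b < c) sorted:
  d(w*(-2*w + y)) includes (∂/∂w)(w*(-2*w + y)) dw = (-4*w + y) dw, which multiplied by dx ∧ dy gives (-4*w + y) dx ∧ dy ∧ dw
  d(-2*w^2 + w*x - 2) includes (∂/∂w)(-2*w^2 + w*x - 2) dw = (-4*w + x) dw, which multiplied by dx ∧ dz gives (-4*w + x) dx ∧ dz ∧ dw
  d(2*x*z) includes (∂/∂z)(2*x*z) dz = (2*x) dz, which multiplied by dx ∧ dw gives (-2*x) dx ∧ dz ∧ dw
  d(w*z + x*z + 3*y^2) includes (∂/∂x)(w*z + x*z + 3*y^2) dx = (z) dx, which multiplied by dy ∧ dz gives (z) dx ∧ dy ∧ dz
  d(w*z + x*z + 3*y^2) includes (∂/∂w)(w*z + x*z + 3*y^2) dw = (z) dw, which multiplied by dy ∧ dz gives (z) dy ∧ dz ∧ dw
  d(3*x^2) includes (∂/∂x)(3*x^2) dx = (6*x) dx, which multiplied by dy ∧ dw gives (6*x) dx ∧ dy ∧ dw
Collecting like 3-forms: d(omega) = (-4*w + 6*x + y) dx ∧ dy ∧ dw + (-4*w - x) dx ∧ dz ∧ dw + (z) dx ∧ dy ∧ dz + (z) dy ∧ dz ∧ dw.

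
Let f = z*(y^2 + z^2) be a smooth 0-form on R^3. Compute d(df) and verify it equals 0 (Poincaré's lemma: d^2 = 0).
d(df) = 0

Step 1: df = sum_i (∂f/∂x_i) dx_i = (0) dx + (2*y*z) dy + (y^2 + 3*z^2) dz.
Step 2: Apply d again. Using the 1-form formula, the coefficient of dx ∧ dy in d(df) is ∂^2 f/∂x ∂y - ∂^2 f/∂y ∂x = (0) - (0) = 0 (equality of mixed partials for smooth f).
Similarly for dx ∧ dz and dy ∧ dz — all coefficients vanish. So d(df) = 0.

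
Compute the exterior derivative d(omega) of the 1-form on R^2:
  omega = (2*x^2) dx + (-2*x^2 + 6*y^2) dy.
d(omega) = (-4*x) dx ∧ dy

For a 1-form omega = sum_i f_i dx_i, the exterior derivative is
  d(omega) = sum_{i < j} (∂f_j/∂x_i - ∂f_i/∂x_j) dx_i ∧ dx_j.
  coefficient of dx ∧ dy: ∂f_2/∂x - ∂f_1/∂y = ∂(-2*x^2 + 6*y^2)/∂x - ∂(2*x^2)/∂y = -4*x
Assembling: d(omega) = (-4*x) dx ∧ dy.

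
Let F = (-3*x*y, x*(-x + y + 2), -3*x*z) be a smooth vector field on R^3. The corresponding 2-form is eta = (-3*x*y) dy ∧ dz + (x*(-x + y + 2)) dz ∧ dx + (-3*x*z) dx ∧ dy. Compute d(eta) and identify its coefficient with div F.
d(eta) = (-2*x - 3*y) dx ∧ dy ∧ dz; div F = -2*x - 3*y

For a 2-form in R^3 of the form above, applying d gives a 3-form with coefficient ∂P/∂x + ∂Q/∂y + ∂R/∂z:
  ∂P/∂x = -3*y
  ∂Q/∂y = x
  ∂R/∂z = -3*x
Sum = -2*x - 3*y, which is exactly div F.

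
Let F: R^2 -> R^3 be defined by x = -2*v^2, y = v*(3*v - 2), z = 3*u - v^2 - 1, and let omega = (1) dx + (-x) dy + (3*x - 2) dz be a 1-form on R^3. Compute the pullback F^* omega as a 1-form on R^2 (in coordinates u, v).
F^* omega = (-18*v^2 - 6) du + (v^2*(24*v - 4)) dv

Using F^*(f dg) = (f ∘ F) d(g ∘ F), substitute each coordinate x_i by F_i(u, v) in f_i, and replace dx_i by d F_i = (∂F_i/∂u) du + (∂F_i/∂v) dv.
  For the x component: f_1(F) = 1; d F_1 = (0) du + (-4*v) dv
  For the y component: f_2(F) = 2*v^2; d F_2 = (0) du + (6*v - 2) dv
  For the z component: f_3(F) = -6*v^2 - 2; d F_3 = (3) du + (-2*v) dv
Combining and collecting du, dv coefficients:
  coeff of du: -18*v^2 - 6
  coeff of dv: v^2*(24*v - 4)
F^* omega = (-18*v^2 - 6) du + (v^2*(24*v - 4)) dv.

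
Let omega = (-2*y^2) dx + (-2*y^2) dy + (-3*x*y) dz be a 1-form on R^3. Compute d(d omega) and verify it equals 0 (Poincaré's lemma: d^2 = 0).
d(d omega) = 0

Step 1: d omega = sum_{i<j} (∂f_j/∂x_i - ∂f_i/∂x_j) dx_i ∧ dx_j:
  coeff of dx ∧ dy: 4*y
  coeff of dx ∧ dz: -3*y
  coeff of dy ∧ dz: -3*x
Step 2: Apply d again to each 2-form coefficient. The only possible 3-form in R^3 is dx ∧ dy ∧ dz, with coefficient
  ∂(coeff of dy∧dz)/∂x - ∂(coeff of dx∧dz)/∂y + ∂(coeff of dx∧dy)/∂z
  = ∂/∂x (-3*x) - ∂/∂y (-3*y) + ∂/∂z (4*y).
Each of these terms simplifies to sums of mixed partials that cancel in pairs. The result is 0 (by equality of mixed partials for smooth functions — Schwarz / Clairaut).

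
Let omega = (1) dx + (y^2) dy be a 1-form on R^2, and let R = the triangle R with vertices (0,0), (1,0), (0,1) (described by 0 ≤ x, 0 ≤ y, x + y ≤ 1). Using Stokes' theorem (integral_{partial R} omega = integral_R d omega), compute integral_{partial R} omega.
integral_(partial R) omega = 0

Stokes: integral_partial_R omega = integral_R d omega with d omega = (∂Q/∂x - ∂P/∂y) dx ∧ dy.
  ∂Q/∂x = 0
  ∂P/∂y = 0
  integrand = ∂Q/∂x - ∂P/∂y = 0.
Integrating over R: integral_0^1 integral_0^{1-x} (0) dy dx = 0.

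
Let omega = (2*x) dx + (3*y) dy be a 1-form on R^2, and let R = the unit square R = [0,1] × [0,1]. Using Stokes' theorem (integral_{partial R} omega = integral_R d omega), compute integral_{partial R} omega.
integral_(partial R) omega = 0

Stokes: integral_partial_R omega = integral_R d omega with d omega = (∂Q/∂x - ∂P/∂y) dx ∧ dy.
  ∂Q/∂x = 0
  ∂P/∂y = 0
  integrand = ∂Q/∂x - ∂P/∂y = 0.
Integrating over R: integral_0^1 integral_0^1 (0) dx dy = 0.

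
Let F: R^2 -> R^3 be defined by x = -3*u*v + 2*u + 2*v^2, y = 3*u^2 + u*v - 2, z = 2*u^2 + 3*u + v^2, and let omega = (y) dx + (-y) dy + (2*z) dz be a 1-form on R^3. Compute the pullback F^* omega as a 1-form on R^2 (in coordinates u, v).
F^* omega = (-2*u^3 - 18*u^2*v + 42*u^2 + 4*u*v^2 + 2*u*v + 30*u + 6*v^2 + 8*v - 4) du + (-12*u^3 + 16*u^2*v + 4*u*v^2 + 12*u*v + 8*u + 4*v^3 - 8*v) dv

Using F^*(f dg) = (f ∘ F) d(g ∘ F), substitute each coordinate x_i by F_i(u, v) in f_i, and replace dx_i by d F_i = (∂F_i/∂u) du + (∂F_i/∂v) dv.
  For the x component: f_1(F) = 3*u^2 + u*v - 2; d F_1 = (2 - 3*v) du + (-3*u + 4*v) dv
  For the y component: f_2(F) = -3*u^2 - u*v + 2; d F_2 = (6*u + v) du + (u) dv
  For the z component: f_3(F) = 4*u^2 + 6*u + 2*v^2; d F_3 = (4*u + 3) du + (2*v) dv
Combining and collecting du, dv coefficients:
  coeff of du: -2*u^3 - 18*u^2*v + 42*u^2 + 4*u*v^2 + 2*u*v + 30*u + 6*v^2 + 8*v - 4
  coeff of dv: -12*u^3 + 16*u^2*v + 4*u*v^2 + 12*u*v + 8*u + 4*v^3 - 8*v
F^* omega = (-2*u^3 - 18*u^2*v + 42*u^2 + 4*u*v^2 + 2*u*v + 30*u + 6*v^2 + 8*v - 4) du + (-12*u^3 + 16*u^2*v + 4*u*v^2 + 12*u*v + 8*u + 4*v^3 - 8*v) dv.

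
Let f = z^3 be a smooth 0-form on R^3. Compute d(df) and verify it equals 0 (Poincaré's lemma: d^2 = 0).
d(df) = 0

Step 1: df = sum_i (∂f/∂x_i) dx_i = (0) dx + (0) dy + (3*z^2) dz.
Step 2: Apply d again. Using the 1-form formula, the coefficient of dx ∧ dy in d(df) is ∂^2 f/∂x ∂y - ∂^2 f/∂y ∂x = (0) - (0) = 0 (equality of mixed partials for smooth f).
Similarly for dx ∧ dz and dy ∧ dz — all coefficients vanish. So d(df) = 0.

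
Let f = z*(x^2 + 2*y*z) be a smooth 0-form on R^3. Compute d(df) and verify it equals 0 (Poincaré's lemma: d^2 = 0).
d(df) = 0

Step 1: df = sum_i (∂f/∂x_i) dx_i = (2*x*z) dx + (2*z^2) dy + (x^2 + 4*y*z) dz.
Step 2: Apply d again. Using the 1-form formula, the coefficient of dx ∧ dy in d(df) is ∂^2 f/∂x ∂y - ∂^2 f/∂y ∂x = (0) - (0) = 0 (equality of mixed partials for smooth f).
Similarly for dx ∧ dz and dy ∧ dz — all coefficients vanish. So d(df) = 0.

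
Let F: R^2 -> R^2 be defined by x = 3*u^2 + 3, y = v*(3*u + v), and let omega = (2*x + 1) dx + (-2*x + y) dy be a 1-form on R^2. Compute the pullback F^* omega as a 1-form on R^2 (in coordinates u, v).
F^* omega = (36*u^3 - 18*u^2*v + 9*u*v^2 + 42*u + 3*v^3 - 18*v) du + (-18*u^3 - 3*u^2*v + 9*u*v^2 - 18*u + 2*v^3 - 12*v) dv

Using F^*(f dg) = (f ∘ F) d(g ∘ F), substitute each coordinate x_i by F_i(u, v) in f_i, and replace dx_i by d F_i = (∂F_i/∂u) du + (∂F_i/∂v) dv.
  For the x component: f_1(F) = 6*u^2 + 7; d F_1 = (6*u) du + (0) dv
  For the y component: f_2(F) = -6*u^2 + 3*u*v + v^2 - 6; d F_2 = (3*v) du + (3*u + 2*v) dv
Combining and collecting du, dv coefficients:
  coeff of du: 36*u^3 - 18*u^2*v + 9*u*v^2 + 42*u + 3*v^3 - 18*v
  coeff of dv: -18*u^3 - 3*u^2*v + 9*u*v^2 - 18*u + 2*v^3 - 12*v
F^* omega = (36*u^3 - 18*u^2*v + 9*u*v^2 + 42*u + 3*v^3 - 18*v) du + (-18*u^3 - 3*u^2*v + 9*u*v^2 - 18*u + 2*v^3 - 12*v) dv.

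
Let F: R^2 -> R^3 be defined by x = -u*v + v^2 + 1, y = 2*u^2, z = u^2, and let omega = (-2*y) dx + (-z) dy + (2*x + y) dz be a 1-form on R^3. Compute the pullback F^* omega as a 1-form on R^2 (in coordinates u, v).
F^* omega = (4*u*(v^2 + 1)) du + (4*u^2*(u - 2*v)) dv

Using F^*(f dg) = (f ∘ F) d(g ∘ F), substitute each coordinate x_i by F_i(u, v) in f_i, and replace dx_i by d F_i = (∂F_i/∂u) du + (∂F_i/∂v) dv.
  For the x component: f_1(F) = -4*u^2; d F_1 = (-v) du + (-u + 2*v) dv
  For the y component: f_2(F) = -u^2; d F_2 = (4*u) du + (0) dv
  For the z component: f_3(F) = 2*u^2 - 2*u*v + 2*v^2 + 2; d F_3 = (2*u) du + (0) dv
Combining and collecting du, dv coefficients:
  coeff of du: 4*u*(v^2 + 1)
  coeff of dv: 4*u^2*(u - 2*v)
F^* omega = (4*u*(v^2 + 1)) du + (4*u^2*(u - 2*v)) dv.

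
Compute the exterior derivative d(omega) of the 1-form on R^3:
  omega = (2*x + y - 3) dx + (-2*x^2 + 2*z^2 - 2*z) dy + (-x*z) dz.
d(omega) = (-4*x - 1) dx ∧ dy + (-z) dx ∧ dz + (2 - 4*z) dy ∧ dz

For a 1-form omega = sum_i f_i dx_i, the exterior derivative is
  d(omega) = sum_{i < j} (∂f_j/∂x_i - ∂f_i/∂x_j) dx_i ∧ dx_j.
  coefficient of dx ∧ dy: ∂f_2/∂x - ∂f_1/∂y = ∂(-2*x^2 + 2*z^2 - 2*z)/∂x - ∂(2*x + y - 3)/∂y = -4*x - 1
  coefficient of dx ∧ dz: ∂f_3/∂x - ∂f_1/∂z = ∂(-x*z)/∂x - ∂(2*x + y - 3)/∂z = -z
  coefficient of dy ∧ dz: ∂f_3/∂y - ∂f_2/∂z = ∂(-x*z)/∂y - ∂(-2*x^2 + 2*z^2 - 2*z)/∂z = 2 - 4*z
Assembling: d(omega) = (-4*x - 1) dx ∧ dy + (-z) dx ∧ dz + (2 - 4*z) dy ∧ dz.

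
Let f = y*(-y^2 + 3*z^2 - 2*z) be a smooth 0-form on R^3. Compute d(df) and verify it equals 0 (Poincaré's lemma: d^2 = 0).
d(df) = 0

Step 1: df = sum_i (∂f/∂x_i) dx_i = (0) dx + (-3*y^2 + 3*z^2 - 2*z) dy + (2*y*(3*z - 1)) dz.
Step 2: Apply d again. Using the 1-form formula, the coefficient of dx ∧ dy in d(df) is ∂^2 f/∂x ∂y - ∂^2 f/∂y ∂x = (0) - (0) = 0 (equality of mixed partials for smooth f).
Similarly for dx ∧ dz and dy ∧ dz — all coefficients vanish. So d(df) = 0.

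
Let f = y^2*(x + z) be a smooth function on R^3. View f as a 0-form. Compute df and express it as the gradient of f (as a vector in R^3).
df = (y^2) dx + (2*y*(x + z)) dy + (y^2) dz; grad f = (y^2, 2*y*(x + z), y^2)

For a 0-form f, d f = (∂f/∂x) dx + (∂f/∂y) dy + (∂f/∂z) dz. The components of the vector representation are exactly the entries of grad f in Cartesian coordinates:
  ∂f/∂x = y^2
  ∂f/∂y = 2*y*(x + z)
  ∂f/∂z = y^2.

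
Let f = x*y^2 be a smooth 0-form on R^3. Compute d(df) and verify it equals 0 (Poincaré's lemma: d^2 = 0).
d(df) = 0

Step 1: df = sum_i (∂f/∂x_i) dx_i = (y^2) dx + (2*x*y) dy + (0) dz.
Step 2: Apply d again. Using the 1-form formula, the coefficient of dx ∧ dy in d(df) is ∂^2 f/∂x ∂y - ∂^2 f/∂y ∂x = (2*y) - (2*y) = 0 (equality of mixed partials for smooth f).
Similarly for dx ∧ dz and dy ∧ dz — all coefficients vanish. So d(df) = 0.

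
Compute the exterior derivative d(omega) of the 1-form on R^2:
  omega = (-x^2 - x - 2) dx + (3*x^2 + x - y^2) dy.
d(omega) = (6*x + 1) dx ∧ dy

For a 1-form omega = sum_i f_i dx_i, the exterior derivative is
  d(omega) = sum_{i < j} (∂f_j/∂x_i - ∂f_i/∂x_j) dx_i ∧ dx_j.
  coefficient of dx ∧ dy: ∂f_2/∂x - ∂f_1/∂y = ∂(3*x^2 + x - y^2)/∂x - ∂(-x^2 - x - 2)/∂y = 6*x + 1
Assembling: d(omega) = (6*x + 1) dx ∧ dy.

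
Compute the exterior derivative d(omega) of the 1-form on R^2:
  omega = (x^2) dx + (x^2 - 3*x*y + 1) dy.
d(omega) = (2*x - 3*y) dx ∧ dy

For a 1-form omega = sum_i f_i dx_i, the exterior derivative is
  d(omega) = sum_{i < j} (∂f_j/∂x_i - ∂f_i/∂x_j) dx_i ∧ dx_j.
  coefficient of dx ∧ dy: ∂f_2/∂x - ∂f_1/∂y = ∂(x^2 - 3*x*y + 1)/∂x - ∂(x^2)/∂y = 2*x - 3*y
Assembling: d(omega) = (2*x - 3*y) dx ∧ dy.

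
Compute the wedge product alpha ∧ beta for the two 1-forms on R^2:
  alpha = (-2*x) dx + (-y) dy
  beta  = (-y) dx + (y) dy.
alpha ∧ beta = (-y*(2*x + y)) dx ∧ dy

Distribute the wedge, using dx_i ∧ dx_j = -dx_j ∧ dx_i and dx_i ∧ dx_i = 0. For each pair (i, j) with i < j, the coefficient of dx_i ∧ dx_j in alpha ∧ beta is (alpha_i * beta_j - alpha_j * beta_i). Collecting: alpha ∧ beta = (-y*(2*x + y)) dx ∧ dy.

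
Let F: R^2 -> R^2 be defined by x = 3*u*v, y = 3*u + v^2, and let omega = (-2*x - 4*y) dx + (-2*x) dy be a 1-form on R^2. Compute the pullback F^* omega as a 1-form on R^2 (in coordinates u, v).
F^* omega = (6*v*(-3*u*v - 9*u - 2*v^2)) du + (6*u*(-3*u*v - 6*u - 4*v^2)) dv

Using F^*(f dg) = (f ∘ F) d(g ∘ F), substitute each coordinate x_i by F_i(u, v) in f_i, and replace dx_i by d F_i = (∂F_i/∂u) du + (∂F_i/∂v) dv.
  For the x component: f_1(F) = -6*u*v - 12*u - 4*v^2; d F_1 = (3*v) du + (3*u) dv
  For the y component: f_2(F) = -6*u*v; d F_2 = (3) du + (2*v) dv
Combining and collecting du, dv coefficients:
  coeff of du: 6*v*(-3*u*v - 9*u - 2*v^2)
  coeff of dv: 6*u*(-3*u*v - 6*u - 4*v^2)
F^* omega = (6*v*(-3*u*v - 9*u - 2*v^2)) du + (6*u*(-3*u*v - 6*u - 4*v^2)) dv.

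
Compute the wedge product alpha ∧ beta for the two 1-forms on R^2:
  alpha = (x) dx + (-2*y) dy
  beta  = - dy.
alpha ∧ beta = (-x) dx ∧ dy

Distribute the wedge, using dx_i ∧ dx_j = -dx_j ∧ dx_i and dx_i ∧ dx_i = 0. For each pair (i, j) with i < j, the coefficient of dx_i ∧ dx_j in alpha ∧ beta is (alpha_i * beta_j - alpha_j * beta_i). Collecting: alpha ∧ beta = (-x) dx ∧ dy.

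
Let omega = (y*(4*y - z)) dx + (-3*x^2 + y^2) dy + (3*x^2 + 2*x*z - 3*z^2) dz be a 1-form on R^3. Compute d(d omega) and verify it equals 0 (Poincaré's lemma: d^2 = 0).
d(d omega) = 0

Step 1: d omega = sum_{i<j} (∂f_j/∂x_i - ∂f_i/∂x_j) dx_i ∧ dx_j:
  coeff of dx ∧ dy: -6*x - 8*y + z
  coeff of dx ∧ dz: 6*x + y + 2*z
  coeff of dy ∧ dz: 0
Step 2: Apply d again to each 2-form coefficient. The only possible 3-form in R^3 is dx ∧ dy ∧ dz, with coefficient
  ∂(coeff of dy∧dz)/∂x - ∂(coeff of dx∧dz)/∂y + ∂(coeff of dx∧dy)/∂z
  = ∂/∂x (0) - ∂/∂y (6*x + y + 2*z) + ∂/∂z (-6*x - 8*y + z).
Each of these terms simplifies to sums of mixed partials that cancel in pairs. The result is 0 (by equality of mixed partials for smooth functions — Schwarz / Clairaut).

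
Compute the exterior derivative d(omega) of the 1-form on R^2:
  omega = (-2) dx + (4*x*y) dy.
d(omega) = (4*y) dx ∧ dy

For a 1-form omega = sum_i f_i dx_i, the exterior derivative is
  d(omega) = sum_{i < j} (∂f_j/∂x_i - ∂f_i/∂x_j) dx_i ∧ dx_j.
  coefficient of dx ∧ dy: ∂f_2/∂x - ∂f_1/∂y = ∂(4*x*y)/∂x - ∂(-2)/∂y = 4*y
Assembling: d(omega) = (4*y) dx ∧ dy.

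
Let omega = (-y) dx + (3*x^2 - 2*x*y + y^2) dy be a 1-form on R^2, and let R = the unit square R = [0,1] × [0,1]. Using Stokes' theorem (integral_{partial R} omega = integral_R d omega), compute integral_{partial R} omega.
integral_(partial R) omega = 3

Stokes: integral_partial_R omega = integral_R d omega with d omega = (∂Q/∂x - ∂P/∂y) dx ∧ dy.
  ∂Q/∂x = 6*x - 2*y
  ∂P/∂y = -1
  integrand = ∂Q/∂x - ∂P/∂y = 6*x - 2*y + 1.
Integrating over R: integral_0^1 integral_0^1 (6*x - 2*y + 1) dx dy = 3.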